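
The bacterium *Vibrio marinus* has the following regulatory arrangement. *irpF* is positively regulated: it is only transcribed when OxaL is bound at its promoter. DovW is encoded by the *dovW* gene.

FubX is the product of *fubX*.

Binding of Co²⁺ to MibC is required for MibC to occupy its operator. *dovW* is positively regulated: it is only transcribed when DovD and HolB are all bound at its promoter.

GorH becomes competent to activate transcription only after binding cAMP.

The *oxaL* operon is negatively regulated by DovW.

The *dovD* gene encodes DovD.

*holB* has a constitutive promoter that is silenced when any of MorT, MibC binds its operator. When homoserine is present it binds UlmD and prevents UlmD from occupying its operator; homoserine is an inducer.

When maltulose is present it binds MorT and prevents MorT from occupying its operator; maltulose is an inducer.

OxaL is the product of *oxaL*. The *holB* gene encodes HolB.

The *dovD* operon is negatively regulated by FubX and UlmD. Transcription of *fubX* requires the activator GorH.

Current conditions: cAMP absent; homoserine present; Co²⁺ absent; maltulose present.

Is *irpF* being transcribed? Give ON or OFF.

cAMP is absent, so GorH is inactive.
Required activator GorH is absent, so *fubX* is not transcribed.
So FubX is not produced.
Homoserine is present, so UlmD is inactive.
With no repressor bound, *dovD* is transcribed.
So DovD is produced and active.
Maltulose is present, so MorT is inactive.
Co²⁺ is absent, so MibC is inactive.
With no repressor bound, *holB* is transcribed.
So HolB is produced and active.
No repressor is bound and DovD and HolB are active, so *dovW* is transcribed.
So DovW is produced and active.
With repressor DovW bound, *oxaL* is not transcribed.
So OxaL is not produced.
Required activator OxaL is absent, so *irpF* is not transcribed.

OFF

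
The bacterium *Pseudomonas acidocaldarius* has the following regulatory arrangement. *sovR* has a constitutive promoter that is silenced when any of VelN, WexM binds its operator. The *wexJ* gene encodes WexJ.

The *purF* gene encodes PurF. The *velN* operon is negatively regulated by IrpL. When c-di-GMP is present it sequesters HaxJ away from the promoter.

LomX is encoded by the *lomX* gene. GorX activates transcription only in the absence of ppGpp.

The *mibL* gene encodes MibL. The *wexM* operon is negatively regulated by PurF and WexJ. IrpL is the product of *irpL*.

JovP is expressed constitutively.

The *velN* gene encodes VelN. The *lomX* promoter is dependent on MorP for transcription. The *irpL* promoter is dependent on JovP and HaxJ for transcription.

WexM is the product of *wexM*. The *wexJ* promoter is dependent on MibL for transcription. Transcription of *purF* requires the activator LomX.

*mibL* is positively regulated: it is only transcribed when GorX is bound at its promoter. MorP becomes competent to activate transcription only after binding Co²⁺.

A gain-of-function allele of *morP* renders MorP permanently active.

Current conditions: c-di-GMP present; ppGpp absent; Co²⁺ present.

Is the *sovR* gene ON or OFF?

JovP is produced constitutively and is active.
c-di-GMP is present, so HaxJ is inactive.
Required activator HaxJ is absent, so *irpL* is not transcribed.
So IrpL is not produced.
With no repressor bound, *velN* is transcribed.
So VelN is produced and active.
MorP is constitutively active in this strain.
No repressor is bound and MorP is active, so *lomX* is transcribed.
So LomX is produced and active.
No repressor is bound and LomX is active, so *purF* is transcribed.
So PurF is produced and active.
ppGpp is absent, so GorX is active.
No repressor is bound and GorX is active, so *mibL* is transcribed.
So MibL is produced and active.
No repressor is bound and MibL is active, so *wexJ* is transcribed.
So WexJ is produced and active.
With repressor PurF bound, *wexM* is not transcribed.
So WexM is not produced.
With repressor VelN bound, *sovR* is not transcribed.

OFF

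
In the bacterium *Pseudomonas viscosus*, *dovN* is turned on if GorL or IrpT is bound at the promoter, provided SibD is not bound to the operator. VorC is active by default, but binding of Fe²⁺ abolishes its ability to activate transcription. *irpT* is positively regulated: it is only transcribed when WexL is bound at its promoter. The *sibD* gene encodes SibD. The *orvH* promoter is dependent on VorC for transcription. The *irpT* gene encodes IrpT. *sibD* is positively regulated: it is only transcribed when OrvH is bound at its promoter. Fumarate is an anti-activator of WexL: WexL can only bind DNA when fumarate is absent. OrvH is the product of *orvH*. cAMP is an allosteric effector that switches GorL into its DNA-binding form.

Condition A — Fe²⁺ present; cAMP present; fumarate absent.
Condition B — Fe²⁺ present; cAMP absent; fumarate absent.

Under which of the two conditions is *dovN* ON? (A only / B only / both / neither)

Condition A:
Fe²⁺ is present, so VorC is inactive.
Required activator VorC is absent, so *orvH* is not transcribed.
So OrvH is not produced.
Required activator OrvH is absent, so *sibD* is not transcribed.
So SibD is not produced.
cAMP is present, so GorL is active.
Fumarate is absent, so WexL is active.
No repressor is bound and WexL is active, so *irpT* is transcribed.
So IrpT is produced and active.
Activator GorL is present, so *dovN* is transcribed.
→ *dovN* is ON in A.
Condition B:
Fe²⁺ is present, so VorC is inactive.
Required activator VorC is absent, so *orvH* is not transcribed.
So OrvH is not produced.
Required activator OrvH is absent, so *sibD* is not transcribed.
So SibD is not produced.
cAMP is absent, so GorL is inactive.
Fumarate is absent, so WexL is active.
No repressor is bound and WexL is active, so *irpT* is transcribed.
So IrpT is produced and active.
Activator IrpT is present, so *dovN* is transcribed.
→ *dovN* is ON in B.

both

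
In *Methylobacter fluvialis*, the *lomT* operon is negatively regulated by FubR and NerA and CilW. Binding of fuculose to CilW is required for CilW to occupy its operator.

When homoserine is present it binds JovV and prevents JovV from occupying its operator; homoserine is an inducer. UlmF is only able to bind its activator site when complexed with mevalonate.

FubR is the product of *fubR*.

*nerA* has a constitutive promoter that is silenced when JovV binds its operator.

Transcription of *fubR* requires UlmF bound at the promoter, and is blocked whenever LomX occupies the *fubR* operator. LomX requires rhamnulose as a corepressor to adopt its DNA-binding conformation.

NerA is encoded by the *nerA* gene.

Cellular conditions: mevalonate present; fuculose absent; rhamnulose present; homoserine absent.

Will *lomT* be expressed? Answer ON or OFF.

ON

Mevalonate is present, so UlmF is active.
Rhamnulose is present, so LomX is active.
With repressor LomX bound, *fubR* is not transcribed.
So FubR is not produced.
Homoserine is absent, so JovV is active.
With repressor JovV bound, *nerA* is not transcribed.
So NerA is not produced.
Fuculose is absent, so CilW is inactive.
With no repressor bound, *lomT* is transcribed.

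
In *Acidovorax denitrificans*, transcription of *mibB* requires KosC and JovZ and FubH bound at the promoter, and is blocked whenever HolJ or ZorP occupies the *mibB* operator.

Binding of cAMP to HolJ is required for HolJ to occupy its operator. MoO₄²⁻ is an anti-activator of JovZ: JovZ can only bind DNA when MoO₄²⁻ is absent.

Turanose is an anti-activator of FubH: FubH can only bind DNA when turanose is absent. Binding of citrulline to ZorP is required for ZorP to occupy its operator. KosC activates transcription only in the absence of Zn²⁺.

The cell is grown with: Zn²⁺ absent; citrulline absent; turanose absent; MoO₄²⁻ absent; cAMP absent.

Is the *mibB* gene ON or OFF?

ON

cAMP is absent, so HolJ is inactive.
Citrulline is absent, so ZorP is inactive.
Zn²⁺ is absent, so KosC is active.
MoO₄²⁻ is absent, so JovZ is active.
Turanose is absent, so FubH is active.
No repressor is bound and KosC and JovZ and FubH are active, so *mibB* is transcribed.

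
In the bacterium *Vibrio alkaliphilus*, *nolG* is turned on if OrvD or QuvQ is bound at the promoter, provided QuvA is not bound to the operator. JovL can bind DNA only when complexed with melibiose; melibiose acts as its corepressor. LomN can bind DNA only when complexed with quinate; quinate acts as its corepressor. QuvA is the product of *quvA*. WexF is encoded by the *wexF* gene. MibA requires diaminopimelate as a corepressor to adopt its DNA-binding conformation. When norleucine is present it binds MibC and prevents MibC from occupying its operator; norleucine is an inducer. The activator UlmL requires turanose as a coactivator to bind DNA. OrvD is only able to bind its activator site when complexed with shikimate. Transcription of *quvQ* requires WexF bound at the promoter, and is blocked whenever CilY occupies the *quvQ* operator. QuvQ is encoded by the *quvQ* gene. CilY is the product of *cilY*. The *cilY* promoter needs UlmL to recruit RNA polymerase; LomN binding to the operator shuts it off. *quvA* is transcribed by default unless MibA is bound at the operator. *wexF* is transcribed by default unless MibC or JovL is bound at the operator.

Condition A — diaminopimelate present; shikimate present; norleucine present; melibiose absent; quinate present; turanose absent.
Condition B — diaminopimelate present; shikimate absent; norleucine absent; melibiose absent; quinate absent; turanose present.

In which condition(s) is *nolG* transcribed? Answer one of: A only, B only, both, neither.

Condition A:
Diaminopimelate is present, so MibA is active.
With repressor MibA bound, *quvA* is not transcribed.
So QuvA is not produced.
Shikimate is present, so OrvD is active.
Norleucine is present, so MibC is inactive.
Melibiose is absent, so JovL is inactive.
With no repressor bound, *wexF* is transcribed.
So WexF is produced and active.
Quinate is present, so LomN is active.
Turanose is absent, so UlmL is inactive.
With repressor LomN bound, *cilY* is not transcribed.
So CilY is not produced.
No repressor is bound and WexF is active, so *quvQ* is transcribed.
So QuvQ is produced and active.
Activator OrvD is present, so *nolG* is transcribed.
→ *nolG* is ON in A.
Condition B:
Diaminopimelate is present, so MibA is active.
With repressor MibA bound, *quvA* is not transcribed.
So QuvA is not produced.
Shikimate is absent, so OrvD is inactive.
Norleucine is absent, so MibC is active.
Melibiose is absent, so JovL is inactive.
With repressor MibC bound, *wexF* is not transcribed.
So WexF is not produced.
Quinate is absent, so LomN is inactive.
Turanose is present, so UlmL is active.
No repressor is bound and UlmL is active, so *cilY* is transcribed.
So CilY is produced and active.
With repressor CilY bound, *quvQ* is not transcribed.
So QuvQ is not produced.
No activator is available at the *nolG* promoter, so *nolG* is not transcribed.
→ *nolG* is OFF in B.

A only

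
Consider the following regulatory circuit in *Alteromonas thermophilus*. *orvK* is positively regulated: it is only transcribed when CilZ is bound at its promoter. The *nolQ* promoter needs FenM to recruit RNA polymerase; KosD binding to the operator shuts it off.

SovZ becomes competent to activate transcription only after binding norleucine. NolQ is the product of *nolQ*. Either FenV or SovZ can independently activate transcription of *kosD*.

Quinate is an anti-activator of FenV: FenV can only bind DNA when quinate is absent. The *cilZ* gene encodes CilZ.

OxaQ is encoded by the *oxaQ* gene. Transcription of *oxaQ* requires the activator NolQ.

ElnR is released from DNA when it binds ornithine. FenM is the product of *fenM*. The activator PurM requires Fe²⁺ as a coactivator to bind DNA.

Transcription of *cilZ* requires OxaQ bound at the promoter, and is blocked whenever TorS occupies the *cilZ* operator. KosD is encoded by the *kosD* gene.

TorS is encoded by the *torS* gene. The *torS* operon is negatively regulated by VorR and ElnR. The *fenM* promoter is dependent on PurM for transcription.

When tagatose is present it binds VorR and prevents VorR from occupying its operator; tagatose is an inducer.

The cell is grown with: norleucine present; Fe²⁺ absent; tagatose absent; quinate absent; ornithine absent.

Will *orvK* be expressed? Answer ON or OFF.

OFF

Quinate is absent, so FenV is active.
Norleucine is present, so SovZ is active.
Activator FenV is present, so *kosD* is transcribed.
So KosD is produced and active.
Fe²⁺ is absent, so PurM is inactive.
Required activator PurM is absent, so *fenM* is not transcribed.
So FenM is not produced.
With repressor KosD bound, *nolQ* is not transcribed.
So NolQ is not produced.
Required activator NolQ is absent, so *oxaQ* is not transcribed.
So OxaQ is not produced.
Tagatose is absent, so VorR is active.
Ornithine is absent, so ElnR is active.
With repressor VorR bound, *torS* is not transcribed.
So TorS is not produced.
Required activator OxaQ is absent, so *cilZ* is not transcribed.
So CilZ is not produced.
Required activator CilZ is absent, so *orvK* is not transcribed.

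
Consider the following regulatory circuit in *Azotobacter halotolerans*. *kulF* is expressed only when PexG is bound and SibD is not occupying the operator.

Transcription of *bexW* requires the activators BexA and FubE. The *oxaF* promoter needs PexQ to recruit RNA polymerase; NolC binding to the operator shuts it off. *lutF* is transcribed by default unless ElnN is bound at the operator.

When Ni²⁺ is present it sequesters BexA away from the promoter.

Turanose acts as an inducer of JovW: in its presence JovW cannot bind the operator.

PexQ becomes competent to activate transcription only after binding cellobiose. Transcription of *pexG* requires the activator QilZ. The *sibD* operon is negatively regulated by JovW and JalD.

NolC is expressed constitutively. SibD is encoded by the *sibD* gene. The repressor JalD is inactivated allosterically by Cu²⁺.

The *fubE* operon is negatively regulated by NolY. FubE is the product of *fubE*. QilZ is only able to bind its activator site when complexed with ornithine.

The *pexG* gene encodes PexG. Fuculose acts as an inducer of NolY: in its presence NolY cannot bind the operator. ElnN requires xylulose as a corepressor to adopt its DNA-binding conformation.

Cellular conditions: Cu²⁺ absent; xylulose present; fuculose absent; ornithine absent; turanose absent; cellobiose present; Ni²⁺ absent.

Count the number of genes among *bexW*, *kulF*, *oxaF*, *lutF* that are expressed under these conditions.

0

Ni²⁺ is absent, so BexA is active.
Fuculose is absent, so NolY is active.
With repressor NolY bound, *fubE* is not transcribed.
So FubE is not produced.
Required activator FubE is absent, so *bexW* is not transcribed.
→ *bexW* is OFF.
Ornithine is absent, so QilZ is inactive.
Required activator QilZ is absent, so *pexG* is not transcribed.
So PexG is not produced.
Turanose is absent, so JovW is active.
Cu²⁺ is absent, so JalD is active.
With repressor JovW bound, *sibD* is not transcribed.
So SibD is not produced.
Required activator PexG is absent, so *kulF* is not transcribed.
→ *kulF* is OFF.
NolC is produced constitutively and is active.
Cellobiose is present, so PexQ is active.
With repressor NolC bound, *oxaF* is not transcribed.
→ *oxaF* is OFF.
Xylulose is present, so ElnN is active.
With repressor ElnN bound, *lutF* is not transcribed.
→ *lutF* is OFF.
0 of the 4 genes are transcribed.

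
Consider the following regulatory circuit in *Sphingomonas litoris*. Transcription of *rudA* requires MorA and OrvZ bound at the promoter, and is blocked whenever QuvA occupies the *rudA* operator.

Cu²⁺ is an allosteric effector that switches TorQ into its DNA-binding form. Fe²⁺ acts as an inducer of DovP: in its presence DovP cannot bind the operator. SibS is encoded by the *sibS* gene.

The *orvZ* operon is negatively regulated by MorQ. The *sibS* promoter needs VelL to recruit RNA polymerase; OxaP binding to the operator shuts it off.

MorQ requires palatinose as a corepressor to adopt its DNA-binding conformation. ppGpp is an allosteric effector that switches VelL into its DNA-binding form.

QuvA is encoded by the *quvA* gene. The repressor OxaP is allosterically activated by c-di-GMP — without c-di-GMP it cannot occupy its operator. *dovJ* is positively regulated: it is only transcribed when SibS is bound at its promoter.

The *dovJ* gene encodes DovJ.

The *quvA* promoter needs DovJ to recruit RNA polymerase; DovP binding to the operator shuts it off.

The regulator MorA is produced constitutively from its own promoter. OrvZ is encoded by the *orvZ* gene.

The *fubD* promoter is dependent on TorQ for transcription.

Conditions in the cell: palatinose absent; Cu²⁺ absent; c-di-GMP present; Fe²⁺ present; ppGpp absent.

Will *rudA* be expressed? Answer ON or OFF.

MorA is produced constitutively and is active.
Fe²⁺ is present, so DovP is inactive.
c-di-GMP is present, so OxaP is active.
ppGpp is absent, so VelL is inactive.
With repressor OxaP bound, *sibS* is not transcribed.
So SibS is not produced.
Required activator SibS is absent, so *dovJ* is not transcribed.
So DovJ is not produced.
Required activator DovJ is absent, so *quvA* is not transcribed.
So QuvA is not produced.
Palatinose is absent, so MorQ is inactive.
With no repressor bound, *orvZ* is transcribed.
So OrvZ is produced and active.
No repressor is bound and MorA and OrvZ are active, so *rudA* is transcribed.

ON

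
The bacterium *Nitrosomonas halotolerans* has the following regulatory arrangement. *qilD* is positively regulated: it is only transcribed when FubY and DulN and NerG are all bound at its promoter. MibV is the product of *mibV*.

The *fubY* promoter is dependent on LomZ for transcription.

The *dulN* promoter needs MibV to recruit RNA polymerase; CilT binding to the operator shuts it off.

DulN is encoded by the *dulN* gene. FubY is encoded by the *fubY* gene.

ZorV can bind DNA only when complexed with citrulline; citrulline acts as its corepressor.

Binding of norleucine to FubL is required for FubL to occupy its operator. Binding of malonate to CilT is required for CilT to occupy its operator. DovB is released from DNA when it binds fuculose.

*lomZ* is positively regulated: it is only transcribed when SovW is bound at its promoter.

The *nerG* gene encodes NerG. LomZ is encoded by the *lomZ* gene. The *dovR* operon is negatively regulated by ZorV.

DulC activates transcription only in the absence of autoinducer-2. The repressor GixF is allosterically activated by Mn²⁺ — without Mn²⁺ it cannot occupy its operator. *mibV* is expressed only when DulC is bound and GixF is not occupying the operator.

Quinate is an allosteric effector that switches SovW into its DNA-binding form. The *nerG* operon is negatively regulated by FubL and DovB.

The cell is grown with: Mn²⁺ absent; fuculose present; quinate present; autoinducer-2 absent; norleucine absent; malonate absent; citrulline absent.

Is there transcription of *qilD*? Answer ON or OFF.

ON

Quinate is present, so SovW is active.
No repressor is bound and SovW is active, so *lomZ* is transcribed.
So LomZ is produced and active.
No repressor is bound and LomZ is active, so *fubY* is transcribed.
So FubY is produced and active.
Mn²⁺ is absent, so GixF is inactive.
Autoinducer-2 is absent, so DulC is active.
No repressor is bound and DulC is active, so *mibV* is transcribed.
So MibV is produced and active.
Malonate is absent, so CilT is inactive.
No repressor is bound and MibV is active, so *dulN* is transcribed.
So DulN is produced and active.
Norleucine is absent, so FubL is inactive.
Fuculose is present, so DovB is inactive.
With no repressor bound, *nerG* is transcribed.
So NerG is produced and active.
No repressor is bound and FubY and DulN and NerG are active, so *qilD* is transcribed.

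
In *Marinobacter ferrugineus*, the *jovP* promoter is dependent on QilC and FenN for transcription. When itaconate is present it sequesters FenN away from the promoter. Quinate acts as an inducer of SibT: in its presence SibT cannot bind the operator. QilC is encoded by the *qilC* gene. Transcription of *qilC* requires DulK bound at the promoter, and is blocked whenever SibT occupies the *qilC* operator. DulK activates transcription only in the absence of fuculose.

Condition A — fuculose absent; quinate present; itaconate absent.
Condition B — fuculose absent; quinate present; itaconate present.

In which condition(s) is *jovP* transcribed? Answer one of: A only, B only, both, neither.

A only

Condition A:
Fuculose is absent, so DulK is active.
Quinate is present, so SibT is inactive.
No repressor is bound and DulK is active, so *qilC* is transcribed.
So QilC is produced and active.
Itaconate is absent, so FenN is active.
No repressor is bound and QilC and FenN are active, so *jovP* is transcribed.
→ *jovP* is ON in A.
Condition B:
Fuculose is absent, so DulK is active.
Quinate is present, so SibT is inactive.
No repressor is bound and DulK is active, so *qilC* is transcribed.
So QilC is produced and active.
Itaconate is present, so FenN is inactive.
Required activator FenN is absent, so *jovP* is not transcribed.
→ *jovP* is OFF in B.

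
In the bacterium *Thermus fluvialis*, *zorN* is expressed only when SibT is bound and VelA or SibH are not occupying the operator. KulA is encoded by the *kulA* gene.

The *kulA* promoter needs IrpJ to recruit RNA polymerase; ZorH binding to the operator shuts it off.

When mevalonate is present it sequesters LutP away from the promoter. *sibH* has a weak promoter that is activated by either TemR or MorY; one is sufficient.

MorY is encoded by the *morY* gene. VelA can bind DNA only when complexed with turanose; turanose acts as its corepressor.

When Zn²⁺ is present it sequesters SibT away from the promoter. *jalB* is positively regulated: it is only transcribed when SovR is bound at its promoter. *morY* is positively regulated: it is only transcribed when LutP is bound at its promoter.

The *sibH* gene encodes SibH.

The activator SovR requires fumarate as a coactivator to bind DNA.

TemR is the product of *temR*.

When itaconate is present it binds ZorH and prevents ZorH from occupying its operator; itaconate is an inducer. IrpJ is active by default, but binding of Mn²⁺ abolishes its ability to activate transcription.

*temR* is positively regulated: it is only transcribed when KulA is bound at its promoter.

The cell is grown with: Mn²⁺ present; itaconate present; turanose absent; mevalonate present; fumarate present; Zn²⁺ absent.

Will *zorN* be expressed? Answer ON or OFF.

ON

Zn²⁺ is absent, so SibT is active.
Turanose is absent, so VelA is inactive.
Mn²⁺ is present, so IrpJ is inactive.
Itaconate is present, so ZorH is inactive.
Required activator IrpJ is absent, so *kulA* is not transcribed.
So KulA is not produced.
Required activator KulA is absent, so *temR* is not transcribed.
So TemR is not produced.
Mevalonate is present, so LutP is inactive.
Required activator LutP is absent, so *morY* is not transcribed.
So MorY is not produced.
No activator is available at the *sibH* promoter, so *sibH* is not transcribed.
So SibH is not produced.
No repressor is bound and SibT is active, so *zorN* is transcribed.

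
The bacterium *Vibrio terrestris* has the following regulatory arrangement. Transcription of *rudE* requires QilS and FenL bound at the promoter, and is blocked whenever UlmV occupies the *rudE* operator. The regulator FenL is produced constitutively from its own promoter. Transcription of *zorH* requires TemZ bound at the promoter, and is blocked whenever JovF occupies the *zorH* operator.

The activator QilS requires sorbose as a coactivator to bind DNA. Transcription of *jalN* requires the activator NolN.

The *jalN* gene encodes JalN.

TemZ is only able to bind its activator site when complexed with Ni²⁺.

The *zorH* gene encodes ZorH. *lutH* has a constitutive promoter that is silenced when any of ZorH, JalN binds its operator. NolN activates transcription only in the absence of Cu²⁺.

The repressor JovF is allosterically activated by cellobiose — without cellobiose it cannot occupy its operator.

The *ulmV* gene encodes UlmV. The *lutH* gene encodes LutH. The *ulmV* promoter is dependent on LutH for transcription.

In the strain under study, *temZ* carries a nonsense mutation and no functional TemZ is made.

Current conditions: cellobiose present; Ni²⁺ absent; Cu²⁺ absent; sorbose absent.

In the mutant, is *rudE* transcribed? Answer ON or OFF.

Sorbose is absent, so QilS is inactive.
Cellobiose is present, so JovF is active.
TemZ is non-functional in this strain, so it has no effect.
With repressor JovF bound, *zorH* is not transcribed.
So ZorH is not produced.
Cu²⁺ is absent, so NolN is active.
No repressor is bound and NolN is active, so *jalN* is transcribed.
So JalN is produced and active.
With repressor JalN bound, *lutH* is not transcribed.
So LutH is not produced.
Required activator LutH is absent, so *ulmV* is not transcribed.
So UlmV is not produced.
FenL is produced constitutively and is active.
Required activator QilS is absent, so *rudE* is not transcribed.

OFF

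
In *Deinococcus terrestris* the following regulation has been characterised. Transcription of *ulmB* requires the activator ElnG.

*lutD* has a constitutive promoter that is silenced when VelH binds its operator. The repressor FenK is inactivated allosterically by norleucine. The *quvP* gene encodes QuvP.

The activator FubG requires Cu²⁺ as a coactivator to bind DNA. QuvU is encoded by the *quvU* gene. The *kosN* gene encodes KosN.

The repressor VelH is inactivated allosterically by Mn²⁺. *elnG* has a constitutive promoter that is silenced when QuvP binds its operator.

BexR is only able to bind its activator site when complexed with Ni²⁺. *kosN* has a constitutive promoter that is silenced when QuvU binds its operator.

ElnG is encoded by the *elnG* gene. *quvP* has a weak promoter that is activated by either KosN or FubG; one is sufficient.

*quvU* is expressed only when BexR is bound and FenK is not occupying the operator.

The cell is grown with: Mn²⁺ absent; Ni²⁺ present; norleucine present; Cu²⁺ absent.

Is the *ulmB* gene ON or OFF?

Norleucine is present, so FenK is inactive.
Ni²⁺ is present, so BexR is active.
No repressor is bound and BexR is active, so *quvU* is transcribed.
So QuvU is produced and active.
With repressor QuvU bound, *kosN* is not transcribed.
So KosN is not produced.
Cu²⁺ is absent, so FubG is inactive.
No activator is available at the *quvP* promoter, so *quvP* is not transcribed.
So QuvP is not produced.
With no repressor bound, *elnG* is transcribed.
So ElnG is produced and active.
No repressor is bound and ElnG is active, so *ulmB* is transcribed.

ON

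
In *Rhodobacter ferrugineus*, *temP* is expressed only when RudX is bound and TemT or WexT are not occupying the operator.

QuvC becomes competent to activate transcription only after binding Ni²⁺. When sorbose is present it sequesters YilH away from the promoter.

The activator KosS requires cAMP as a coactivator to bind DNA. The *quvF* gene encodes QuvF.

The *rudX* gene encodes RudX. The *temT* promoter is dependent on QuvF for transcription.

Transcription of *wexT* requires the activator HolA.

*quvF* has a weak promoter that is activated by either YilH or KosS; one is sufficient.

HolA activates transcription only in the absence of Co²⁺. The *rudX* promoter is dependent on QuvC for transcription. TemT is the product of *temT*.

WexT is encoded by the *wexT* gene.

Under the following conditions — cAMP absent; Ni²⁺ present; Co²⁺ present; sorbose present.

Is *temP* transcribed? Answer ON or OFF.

ON

Sorbose is present, so YilH is inactive.
cAMP is absent, so KosS is inactive.
No activator is available at the *quvF* promoter, so *quvF* is not transcribed.
So QuvF is not produced.
Required activator QuvF is absent, so *temT* is not transcribed.
So TemT is not produced.
Ni²⁺ is present, so QuvC is active.
No repressor is bound and QuvC is active, so *rudX* is transcribed.
So RudX is produced and active.
Co²⁺ is present, so HolA is inactive.
Required activator HolA is absent, so *wexT* is not transcribed.
So WexT is not produced.
No repressor is bound and RudX is active, so *temP* is transcribed.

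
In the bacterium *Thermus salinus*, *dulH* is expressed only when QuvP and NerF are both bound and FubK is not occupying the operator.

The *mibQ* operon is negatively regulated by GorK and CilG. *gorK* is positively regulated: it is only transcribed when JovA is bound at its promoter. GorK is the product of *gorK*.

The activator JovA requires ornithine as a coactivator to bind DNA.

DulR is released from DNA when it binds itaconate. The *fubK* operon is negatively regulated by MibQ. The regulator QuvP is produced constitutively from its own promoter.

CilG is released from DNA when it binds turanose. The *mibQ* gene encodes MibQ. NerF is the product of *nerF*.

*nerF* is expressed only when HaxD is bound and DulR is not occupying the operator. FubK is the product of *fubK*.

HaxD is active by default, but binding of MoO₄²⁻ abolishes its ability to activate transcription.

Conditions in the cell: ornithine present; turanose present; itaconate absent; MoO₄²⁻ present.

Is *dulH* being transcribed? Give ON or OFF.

QuvP is produced constitutively and is active.
MoO₄²⁻ is present, so HaxD is inactive.
Itaconate is absent, so DulR is active.
With repressor DulR bound, *nerF* is not transcribed.
So NerF is not produced.
Ornithine is present, so JovA is active.
No repressor is bound and JovA is active, so *gorK* is transcribed.
So GorK is produced and active.
Turanose is present, so CilG is inactive.
With repressor GorK bound, *mibQ* is not transcribed.
So MibQ is not produced.
With no repressor bound, *fubK* is transcribed.
So FubK is produced and active.
With repressor FubK bound, *dulH* is not transcribed.

OFF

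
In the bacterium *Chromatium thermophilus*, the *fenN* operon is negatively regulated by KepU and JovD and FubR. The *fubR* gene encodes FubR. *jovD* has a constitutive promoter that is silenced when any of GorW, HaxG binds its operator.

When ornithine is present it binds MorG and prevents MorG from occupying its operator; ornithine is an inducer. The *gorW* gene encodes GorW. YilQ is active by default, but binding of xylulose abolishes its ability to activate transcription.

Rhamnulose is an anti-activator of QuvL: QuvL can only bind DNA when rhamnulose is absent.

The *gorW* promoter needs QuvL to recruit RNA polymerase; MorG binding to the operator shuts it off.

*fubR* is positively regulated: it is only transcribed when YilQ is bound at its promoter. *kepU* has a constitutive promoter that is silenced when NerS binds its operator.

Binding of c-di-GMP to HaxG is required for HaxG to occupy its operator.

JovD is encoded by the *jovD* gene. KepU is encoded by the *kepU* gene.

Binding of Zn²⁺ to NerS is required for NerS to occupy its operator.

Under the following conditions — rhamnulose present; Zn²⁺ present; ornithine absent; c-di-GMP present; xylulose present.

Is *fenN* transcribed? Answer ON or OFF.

ON

Zn²⁺ is present, so NerS is active.
With repressor NerS bound, *kepU* is not transcribed.
So KepU is not produced.
Ornithine is absent, so MorG is active.
Rhamnulose is present, so QuvL is inactive.
With repressor MorG bound, *gorW* is not transcribed.
So GorW is not produced.
c-di-GMP is present, so HaxG is active.
With repressor HaxG bound, *jovD* is not transcribed.
So JovD is not produced.
Xylulose is present, so YilQ is inactive.
Required activator YilQ is absent, so *fubR* is not transcribed.
So FubR is not produced.
With no repressor bound, *fenN* is transcribed.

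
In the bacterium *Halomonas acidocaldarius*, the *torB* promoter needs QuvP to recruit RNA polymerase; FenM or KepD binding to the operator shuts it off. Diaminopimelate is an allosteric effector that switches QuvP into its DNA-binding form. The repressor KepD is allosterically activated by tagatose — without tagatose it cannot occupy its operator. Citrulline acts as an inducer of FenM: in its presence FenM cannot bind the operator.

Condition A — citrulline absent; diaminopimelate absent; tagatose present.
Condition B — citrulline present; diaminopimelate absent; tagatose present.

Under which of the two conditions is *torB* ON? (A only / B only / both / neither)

Condition A:
Citrulline is absent, so FenM is active.
Diaminopimelate is absent, so QuvP is inactive.
Tagatose is present, so KepD is active.
With repressor FenM bound, *torB* is not transcribed.
→ *torB* is OFF in A.
Condition B:
Citrulline is present, so FenM is inactive.
Diaminopimelate is absent, so QuvP is inactive.
Tagatose is present, so KepD is active.
With repressor KepD bound, *torB* is not transcribed.
→ *torB* is OFF in B.

neither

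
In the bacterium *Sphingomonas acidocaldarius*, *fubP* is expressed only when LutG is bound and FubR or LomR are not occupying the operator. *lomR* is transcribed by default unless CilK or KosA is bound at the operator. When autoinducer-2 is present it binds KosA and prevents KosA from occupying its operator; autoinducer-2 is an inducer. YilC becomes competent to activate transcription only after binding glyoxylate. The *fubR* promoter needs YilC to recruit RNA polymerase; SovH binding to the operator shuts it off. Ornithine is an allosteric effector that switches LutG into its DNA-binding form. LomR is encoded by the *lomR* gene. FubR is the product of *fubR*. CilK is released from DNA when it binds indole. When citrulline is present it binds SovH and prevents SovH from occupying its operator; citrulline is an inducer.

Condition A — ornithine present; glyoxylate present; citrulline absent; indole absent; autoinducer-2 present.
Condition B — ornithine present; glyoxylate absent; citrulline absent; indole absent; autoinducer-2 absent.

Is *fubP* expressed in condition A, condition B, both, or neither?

Condition A:
Ornithine is present, so LutG is active.
Glyoxylate is present, so YilC is active.
Citrulline is absent, so SovH is active.
With repressor SovH bound, *fubR* is not transcribed.
So FubR is not produced.
Indole is absent, so CilK is active.
Autoinducer-2 is present, so KosA is inactive.
With repressor CilK bound, *lomR* is not transcribed.
So LomR is not produced.
No repressor is bound and LutG is active, so *fubP* is transcribed.
→ *fubP* is ON in A.
Condition B:
Ornithine is present, so LutG is active.
Glyoxylate is absent, so YilC is inactive.
Citrulline is absent, so SovH is active.
With repressor SovH bound, *fubR* is not transcribed.
So FubR is not produced.
Indole is absent, so CilK is active.
Autoinducer-2 is absent, so KosA is active.
With repressor CilK bound, *lomR* is not transcribed.
So LomR is not produced.
No repressor is bound and LutG is active, so *fubP* is transcribed.
→ *fubP* is ON in B.

both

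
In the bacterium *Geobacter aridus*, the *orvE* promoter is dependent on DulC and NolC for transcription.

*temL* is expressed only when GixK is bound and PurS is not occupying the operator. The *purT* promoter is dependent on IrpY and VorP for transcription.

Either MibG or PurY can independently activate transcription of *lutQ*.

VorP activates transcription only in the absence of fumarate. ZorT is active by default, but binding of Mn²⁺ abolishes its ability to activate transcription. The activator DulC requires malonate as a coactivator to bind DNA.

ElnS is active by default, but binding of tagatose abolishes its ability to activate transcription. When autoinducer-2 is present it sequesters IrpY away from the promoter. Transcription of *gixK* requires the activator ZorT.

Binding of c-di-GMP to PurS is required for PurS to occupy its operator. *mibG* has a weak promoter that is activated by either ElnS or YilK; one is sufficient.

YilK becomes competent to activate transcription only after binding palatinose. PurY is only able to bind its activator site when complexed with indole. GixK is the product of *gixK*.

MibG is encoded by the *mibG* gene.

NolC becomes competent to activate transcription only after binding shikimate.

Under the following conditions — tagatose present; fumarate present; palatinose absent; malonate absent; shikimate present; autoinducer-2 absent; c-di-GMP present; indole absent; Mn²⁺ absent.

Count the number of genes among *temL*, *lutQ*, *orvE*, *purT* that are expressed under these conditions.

0

Mn²⁺ is absent, so ZorT is active.
No repressor is bound and ZorT is active, so *gixK* is transcribed.
So GixK is produced and active.
c-di-GMP is present, so PurS is active.
With repressor PurS bound, *temL* is not transcribed.
→ *temL* is OFF.
Tagatose is present, so ElnS is inactive.
Palatinose is absent, so YilK is inactive.
No activator is available at the *mibG* promoter, so *mibG* is not transcribed.
So MibG is not produced.
Indole is absent, so PurY is inactive.
No activator is available at the *lutQ* promoter, so *lutQ* is not transcribed.
→ *lutQ* is OFF.
Malonate is absent, so DulC is inactive.
Shikimate is present, so NolC is active.
Required activator DulC is absent, so *orvE* is not transcribed.
→ *orvE* is OFF.
Autoinducer-2 is absent, so IrpY is active.
Fumarate is present, so VorP is inactive.
Required activator VorP is absent, so *purT* is not transcribed.
→ *purT* is OFF.
0 of the 4 genes are transcribed.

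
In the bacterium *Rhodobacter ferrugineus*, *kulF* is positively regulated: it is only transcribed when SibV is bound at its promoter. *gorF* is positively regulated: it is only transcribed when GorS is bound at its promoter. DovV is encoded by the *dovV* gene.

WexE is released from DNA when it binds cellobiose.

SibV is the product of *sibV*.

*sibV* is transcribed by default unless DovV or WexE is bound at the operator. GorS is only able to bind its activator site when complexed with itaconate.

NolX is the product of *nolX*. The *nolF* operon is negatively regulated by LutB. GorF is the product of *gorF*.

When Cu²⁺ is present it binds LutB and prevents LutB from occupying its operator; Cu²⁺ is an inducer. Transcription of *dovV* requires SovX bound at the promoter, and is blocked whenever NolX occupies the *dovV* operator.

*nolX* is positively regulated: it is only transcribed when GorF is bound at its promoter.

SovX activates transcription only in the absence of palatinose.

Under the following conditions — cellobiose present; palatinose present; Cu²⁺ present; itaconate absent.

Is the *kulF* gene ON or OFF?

Itaconate is absent, so GorS is inactive.
Required activator GorS is absent, so *gorF* is not transcribed.
So GorF is not produced.
Required activator GorF is absent, so *nolX* is not transcribed.
So NolX is not produced.
Palatinose is present, so SovX is inactive.
Required activator SovX is absent, so *dovV* is not transcribed.
So DovV is not produced.
Cellobiose is present, so WexE is inactive.
With no repressor bound, *sibV* is transcribed.
So SibV is produced and active.
No repressor is bound and SibV is active, so *kulF* is transcribed.

ON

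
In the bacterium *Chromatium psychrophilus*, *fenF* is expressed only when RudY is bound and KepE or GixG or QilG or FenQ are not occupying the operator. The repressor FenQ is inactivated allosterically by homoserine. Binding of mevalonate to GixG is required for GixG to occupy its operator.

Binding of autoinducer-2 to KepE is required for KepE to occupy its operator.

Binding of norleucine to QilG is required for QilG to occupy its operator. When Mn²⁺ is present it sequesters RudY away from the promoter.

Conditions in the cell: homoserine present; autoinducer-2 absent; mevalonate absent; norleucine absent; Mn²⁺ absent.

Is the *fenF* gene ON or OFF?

Autoinducer-2 is absent, so KepE is inactive.
Mevalonate is absent, so GixG is inactive.
Norleucine is absent, so QilG is inactive.
Mn²⁺ is absent, so RudY is active.
Homoserine is present, so FenQ is inactive.
No repressor is bound and RudY is active, so *fenF* is transcribed.

ON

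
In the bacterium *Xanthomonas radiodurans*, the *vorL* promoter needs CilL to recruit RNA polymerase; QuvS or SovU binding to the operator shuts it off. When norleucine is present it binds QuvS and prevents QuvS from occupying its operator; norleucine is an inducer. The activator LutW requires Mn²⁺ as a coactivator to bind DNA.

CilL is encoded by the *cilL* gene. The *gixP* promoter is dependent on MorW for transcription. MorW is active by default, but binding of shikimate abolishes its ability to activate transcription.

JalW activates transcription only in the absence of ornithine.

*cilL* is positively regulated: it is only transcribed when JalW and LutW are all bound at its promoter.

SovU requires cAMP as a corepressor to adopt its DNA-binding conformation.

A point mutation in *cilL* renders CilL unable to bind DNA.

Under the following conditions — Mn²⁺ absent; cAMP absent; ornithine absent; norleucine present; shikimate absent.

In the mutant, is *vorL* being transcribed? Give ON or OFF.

OFF

CilL is non-functional in this strain, so it has no effect.
Norleucine is present, so QuvS is inactive.
cAMP is absent, so SovU is inactive.
Required activator CilL is absent, so *vorL* is not transcribed.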